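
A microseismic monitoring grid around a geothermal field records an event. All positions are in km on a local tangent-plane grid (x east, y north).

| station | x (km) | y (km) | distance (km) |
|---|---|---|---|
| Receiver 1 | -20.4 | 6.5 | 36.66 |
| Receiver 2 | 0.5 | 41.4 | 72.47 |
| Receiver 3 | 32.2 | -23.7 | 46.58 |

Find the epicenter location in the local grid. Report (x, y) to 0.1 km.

x ≈ -14.0 km, y ≈ -29.6 km

Circle about each station: (x + 20.4)² + (y − 6.5)² = 36.66²; (x − 0.5)² + (y − 41.4)² = 72.47²; (x − 32.2)² + (y + 23.7)² = 46.58².
Subtracting the Receiver 1 equation from the Receiver 2 and Receiver 3 equations removes the quadratic terms:
41.8 x + 69.8 y = -2652.15
105.2 x − 60.4 y = 314.38
Solving the 2×2 system: x ≈ -14.0, y ≈ -29.6 km.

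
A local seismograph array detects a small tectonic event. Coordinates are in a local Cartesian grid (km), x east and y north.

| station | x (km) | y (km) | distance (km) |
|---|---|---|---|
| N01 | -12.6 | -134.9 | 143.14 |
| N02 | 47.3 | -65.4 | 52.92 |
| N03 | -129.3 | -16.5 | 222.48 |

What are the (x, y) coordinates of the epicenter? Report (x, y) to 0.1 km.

Circle about each station: (x + 12.6)² + (y + 134.9)² = 143.14²; (x − 47.3)² + (y + 65.4)² = 52.92²; (x + 129.3)² + (y + 16.5)² = 222.48².
Subtracting pairs of circle equations eliminates x²+y² and gives linear equations (the radical axes):
119.8 x + 139.0 y = 5846.21
-233.4 x + 236.8 y = -30374.32
Solving the 2×2 system: x ≈ 92.2, y ≈ -37.4 km.

92.2 km east, -37.4 km north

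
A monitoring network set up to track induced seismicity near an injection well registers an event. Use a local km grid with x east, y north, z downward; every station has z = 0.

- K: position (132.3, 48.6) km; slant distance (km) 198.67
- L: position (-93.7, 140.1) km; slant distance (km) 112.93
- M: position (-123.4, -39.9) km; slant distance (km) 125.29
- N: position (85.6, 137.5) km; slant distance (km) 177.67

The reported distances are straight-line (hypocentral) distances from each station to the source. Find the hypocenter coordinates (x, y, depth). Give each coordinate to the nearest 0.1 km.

Each station gives a sphere (x−x_i)² + (y−y_i)² + z² = d_i² (stations at z=0).
Subtracting the K sphere from L and M: z² cancels, leaving linear equations in x and y:
-452.0 x + 183.0 y = 35259.03
-511.4 x − 177.0 y = 20726.50
Solving: x ≈ -57.802, y ≈ 49.905 km (keep extra digits for the depth step; rounded: -57.8, 49.9).
Then from the K sphere: z² = 198.67² − (x − 132.3)² − (y − 48.6)² with x = -57.802, y = 49.905, so z ≈ 57.700 ≈ 57.7 km.

x ≈ -57.8 km, y ≈ 49.9 km, depth ≈ 57.7 km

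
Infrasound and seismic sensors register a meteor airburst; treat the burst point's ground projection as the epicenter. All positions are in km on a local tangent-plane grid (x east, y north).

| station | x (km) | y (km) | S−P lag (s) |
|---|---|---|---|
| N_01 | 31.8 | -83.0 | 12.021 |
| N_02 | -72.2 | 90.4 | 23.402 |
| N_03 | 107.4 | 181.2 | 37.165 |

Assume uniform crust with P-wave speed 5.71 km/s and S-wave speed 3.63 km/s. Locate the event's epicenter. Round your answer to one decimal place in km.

x ≈ -72.0 km, y ≈ -142.8 km

Distance from S−P lag: d = Δt · v_P v_S / (v_P − v_S) = Δt · (5.71·3.63)/(5.71−3.63) ≈ 9.9650·Δt.
So d_N_01 = 119.79, d_N_02 = 233.20, d_N_03 = 370.35 km.
Circle about each station: (x − 31.8)² + (y + 83.0)² = 119.79²; (x + 72.2)² + (y − 90.4)² = 233.20²; (x − 107.4)² + (y − 181.2)² = 370.35².
Subtracting the N_01 equation from the N_02 and N_03 equations removes the quadratic terms:
-208.0 x + 346.8 y = -34547.84
151.2 x + 528.4 y = -86341.52
Solving the 2×2 system: x ≈ -72.0, y ≈ -142.8 km.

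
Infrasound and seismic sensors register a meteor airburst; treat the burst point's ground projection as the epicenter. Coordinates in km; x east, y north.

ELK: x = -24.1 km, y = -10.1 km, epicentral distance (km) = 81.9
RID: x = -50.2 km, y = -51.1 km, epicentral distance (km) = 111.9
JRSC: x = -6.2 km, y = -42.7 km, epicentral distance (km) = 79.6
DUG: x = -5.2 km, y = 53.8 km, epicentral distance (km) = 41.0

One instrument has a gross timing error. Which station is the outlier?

Solve using three stations at a time. Using RID, JRSC, DUG (subtract circle equations pairwise → linear system) gives (x, y) ≈ (27.5, 29.3).
Distances from that point to each station vs reported:
  ELK: calculated 65.0 vs reported 81.9 → residual 16.9 km
  RID: calculated 111.9 vs reported 111.9 → residual 0.0 km
  JRSC: calculated 79.5 vs reported 79.6 → residual 0.1 km
  DUG: calculated 40.9 vs reported 41.0 → residual 0.1 km
RID, JRSC, DUG are mutually consistent (residuals ≈ 0); ELK is off by 16.9 km.

ELK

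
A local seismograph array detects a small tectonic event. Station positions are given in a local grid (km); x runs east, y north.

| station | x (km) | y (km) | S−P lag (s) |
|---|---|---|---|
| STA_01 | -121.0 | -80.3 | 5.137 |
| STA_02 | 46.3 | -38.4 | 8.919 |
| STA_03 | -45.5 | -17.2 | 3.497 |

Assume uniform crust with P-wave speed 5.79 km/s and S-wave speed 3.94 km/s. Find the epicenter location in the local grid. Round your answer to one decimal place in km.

-62.1 km east, -57.0 km north

Distance from S−P lag: d = Δt · v_P v_S / (v_P − v_S) = Δt · (5.79·3.94)/(5.79−3.94) ≈ 12.3311·Δt.
So d_STA_01 = 63.35, d_STA_02 = 109.98, d_STA_03 = 43.12 km.
Circle about each station: (x + 121.0)² + (y + 80.3)² = 63.35²; (x − 46.3)² + (y + 38.4)² = 109.98²; (x + 45.5)² + (y + 17.2)² = 43.12².
Subtracting pairs of circle equations eliminates x²+y² and gives linear equations (the radical axes):
334.6 x + 83.8 y = -25553.22
151.0 x + 126.2 y = -16569.11
Solving the 2×2 system: x ≈ -62.1, y ≈ -57.0 km.
Check against STA_01 (with the unrounded x, y): √((x + 121.0)²+(y + 80.3)²) = 63.35 ≈ 63.35 km. ✓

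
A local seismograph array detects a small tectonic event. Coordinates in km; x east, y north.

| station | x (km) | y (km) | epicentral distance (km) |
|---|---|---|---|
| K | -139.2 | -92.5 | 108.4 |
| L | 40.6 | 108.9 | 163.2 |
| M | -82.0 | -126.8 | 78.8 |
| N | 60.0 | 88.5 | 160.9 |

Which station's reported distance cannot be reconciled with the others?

M

Solve using three stations at a time. Using K, L, N (subtract circle equations pairwise → linear system) gives (x, y) ≈ (-57.1, -21.7).
Distances from that point to each station vs reported:
  K: calculated 108.3 vs reported 108.4 → residual 0.1 km
  L: calculated 163.2 vs reported 163.2 → residual 0.0 km
  M: calculated 108.0 vs reported 78.8 → residual 29.2 km
  N: calculated 160.9 vs reported 160.9 → residual 0.0 km
K, L, N are mutually consistent (residuals ≈ 0); M is off by 29.2 km.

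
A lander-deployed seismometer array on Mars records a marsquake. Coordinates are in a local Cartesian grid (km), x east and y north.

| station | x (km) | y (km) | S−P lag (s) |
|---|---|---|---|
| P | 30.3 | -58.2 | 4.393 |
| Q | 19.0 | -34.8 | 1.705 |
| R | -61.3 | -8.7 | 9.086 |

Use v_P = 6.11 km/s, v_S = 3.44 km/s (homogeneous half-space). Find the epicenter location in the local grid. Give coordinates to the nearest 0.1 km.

x ≈ 5.6 km, y ≈ -34.0 km

Distance from S−P lag: d = Δt · v_P v_S / (v_P − v_S) = Δt · (6.11·3.44)/(6.11−3.44) ≈ 7.8721·Δt.
So d_P = 34.58, d_Q = 13.42, d_R = 71.53 km.
Circle about each station: (x − 30.3)² + (y + 58.2)² = 34.58²; (x − 19.0)² + (y + 34.8)² = 13.42²; (x + 61.3)² + (y + 8.7)² = 71.53².
Subtracting pairs of circle equations eliminates x²+y² and gives linear equations (the radical axes):
-22.6 x + 46.8 y = -1717.61
-183.2 x + 99.0 y = -4392.71
Solving the 2×2 system: x ≈ 5.6, y ≈ -34.0 km.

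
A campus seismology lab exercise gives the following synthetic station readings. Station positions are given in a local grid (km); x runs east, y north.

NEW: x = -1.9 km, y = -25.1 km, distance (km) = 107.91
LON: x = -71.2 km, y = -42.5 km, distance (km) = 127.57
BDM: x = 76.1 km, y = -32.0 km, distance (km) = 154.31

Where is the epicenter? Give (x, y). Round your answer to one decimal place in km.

Circle about each station: (x + 1.9)² + (y + 25.1)² = 107.91²; (x + 71.2)² + (y + 42.5)² = 127.57²; (x − 76.1)² + (y + 32.0)² = 154.31².
Subtracting the NEW equation from the LON and BDM equations removes the quadratic terms:
-138.6 x − 34.8 y = 1612.53
156.0 x − 13.8 y = -5985.42
Solving the 2×2 system: x ≈ -31.4, y ≈ 78.7 km.

x ≈ -31.4 km, y ≈ 78.7 km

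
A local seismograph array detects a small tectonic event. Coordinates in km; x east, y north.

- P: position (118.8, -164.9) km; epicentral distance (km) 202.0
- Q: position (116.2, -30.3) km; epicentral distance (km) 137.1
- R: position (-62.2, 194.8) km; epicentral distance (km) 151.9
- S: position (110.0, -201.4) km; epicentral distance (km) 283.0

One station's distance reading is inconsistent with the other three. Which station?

Solve using three stations at a time. Using Q, R, S (subtract circle equations pairwise → linear system) gives (x, y) ≈ (19.3, 66.7).
Distances from that point to each station vs reported:
  P: calculated 252.0 vs reported 202.0 → residual 50.0 km
  Q: calculated 137.1 vs reported 137.1 → residual 0.0 km
  R: calculated 151.9 vs reported 151.9 → residual 0.0 km
  S: calculated 283.0 vs reported 283.0 → residual 0.0 km
Q, R, S are mutually consistent (residuals ≈ 0); P is off by 50.0 km.

P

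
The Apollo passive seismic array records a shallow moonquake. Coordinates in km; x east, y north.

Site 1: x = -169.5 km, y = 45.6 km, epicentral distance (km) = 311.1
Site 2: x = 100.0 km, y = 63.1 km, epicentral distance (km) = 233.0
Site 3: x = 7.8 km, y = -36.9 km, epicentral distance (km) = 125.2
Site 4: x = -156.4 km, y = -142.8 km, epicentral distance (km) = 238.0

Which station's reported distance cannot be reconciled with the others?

Solve using three stations at a time. Using Site 1, Site 3, Site 4 (subtract circle equations pairwise → linear system) gives (x, y) ≈ (81.6, -138.1).
Distances from that point to each station vs reported:
  Site 1: calculated 311.1 vs reported 311.1 → residual 0.0 km
  Site 2: calculated 202.1 vs reported 233.0 → residual 30.9 km
  Site 3: calculated 125.3 vs reported 125.2 → residual 0.1 km
  Site 4: calculated 238.0 vs reported 238.0 → residual 0.0 km
Site 1, Site 3, Site 4 are mutually consistent (residuals ≈ 0); Site 2 is off by 30.9 km.

Site 2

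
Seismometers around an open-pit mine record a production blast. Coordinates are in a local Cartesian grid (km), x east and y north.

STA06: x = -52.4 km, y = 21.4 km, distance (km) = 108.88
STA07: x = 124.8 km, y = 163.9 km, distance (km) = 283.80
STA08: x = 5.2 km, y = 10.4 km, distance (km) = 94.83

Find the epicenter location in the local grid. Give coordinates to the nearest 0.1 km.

(-17.4, -81.7)

Circle about each station: (x + 52.4)² + (y − 21.4)² = 108.88²; (x − 124.8)² + (y − 163.9)² = 283.80²; (x − 5.2)² + (y − 10.4)² = 94.83².
Subtracting the STA06 equation from the STA07 and STA08 equations removes the quadratic terms:
354.4 x + 285.0 y = -29453.06
115.2 x − 22.0 y = -206.39
Solving the 2×2 system: x ≈ -17.4, y ≈ -81.7 km.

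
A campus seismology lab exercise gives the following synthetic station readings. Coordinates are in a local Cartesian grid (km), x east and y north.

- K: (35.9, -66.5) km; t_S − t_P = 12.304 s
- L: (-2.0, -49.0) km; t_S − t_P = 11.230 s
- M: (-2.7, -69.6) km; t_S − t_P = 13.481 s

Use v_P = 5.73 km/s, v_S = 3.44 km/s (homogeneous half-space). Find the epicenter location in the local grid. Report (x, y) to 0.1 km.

x ≈ 37.1 km, y ≈ 39.4 km

Distance from S−P lag: d = Δt · v_P v_S / (v_P − v_S) = Δt · (5.73·3.44)/(5.73−3.44) ≈ 8.6075·Δt.
So d_K = 105.91, d_L = 96.66, d_M = 116.04 km.
Circle about each station: (x − 35.9)² + (y + 66.5)² = 105.91²; (x + 2.0)² + (y + 49.0)² = 96.66²; (x + 2.7)² + (y + 69.6)² = 116.04².
Subtracting pairs of circle equations eliminates x²+y² and gives linear equations (the radical axes):
-75.8 x + 35.0 y = -1432.29
-77.2 x − 6.2 y = -3107.96
Solving the 2×2 system: x ≈ 37.1, y ≈ 39.4 km.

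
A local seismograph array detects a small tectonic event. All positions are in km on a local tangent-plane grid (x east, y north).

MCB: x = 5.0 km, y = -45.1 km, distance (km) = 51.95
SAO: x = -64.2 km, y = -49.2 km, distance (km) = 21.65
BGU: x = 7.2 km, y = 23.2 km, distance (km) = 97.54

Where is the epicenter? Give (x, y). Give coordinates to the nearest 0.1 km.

x ≈ -45.0 km, y ≈ -59.2 km

Circle about each station: (x − 5.0)² + (y + 45.1)² = 51.95²; (x + 64.2)² + (y + 49.2)² = 21.65²; (x − 7.2)² + (y − 23.2)² = 97.54².
Subtracting pairs of circle equations eliminates x²+y² and gives linear equations (the radical axes):
-138.4 x − 8.2 y = 6713.35
4.4 x + 136.6 y = -8284.18
Solving the 2×2 system: x ≈ -45.0, y ≈ -59.2 km.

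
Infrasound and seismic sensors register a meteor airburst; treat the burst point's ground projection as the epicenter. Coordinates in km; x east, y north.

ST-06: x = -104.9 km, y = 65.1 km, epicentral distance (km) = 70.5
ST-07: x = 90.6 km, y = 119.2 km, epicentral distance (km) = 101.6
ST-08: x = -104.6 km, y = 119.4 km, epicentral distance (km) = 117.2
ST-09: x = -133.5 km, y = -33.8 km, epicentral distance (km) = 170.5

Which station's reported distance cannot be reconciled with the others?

ST-06

Solve using three stations at a time. Using ST-07, ST-08, ST-09 (subtract circle equations pairwise → linear system) gives (x, y) ≈ (1.7, 70.1).
Distances from that point to each station vs reported:
  ST-06: calculated 106.7 vs reported 70.5 → residual 36.2 km
  ST-07: calculated 101.6 vs reported 101.6 → residual 0.0 km
  ST-08: calculated 117.2 vs reported 117.2 → residual 0.0 km
  ST-09: calculated 170.5 vs reported 170.5 → residual 0.0 km
ST-07, ST-08, ST-09 are mutually consistent (residuals ≈ 0); ST-06 is off by 36.2 km.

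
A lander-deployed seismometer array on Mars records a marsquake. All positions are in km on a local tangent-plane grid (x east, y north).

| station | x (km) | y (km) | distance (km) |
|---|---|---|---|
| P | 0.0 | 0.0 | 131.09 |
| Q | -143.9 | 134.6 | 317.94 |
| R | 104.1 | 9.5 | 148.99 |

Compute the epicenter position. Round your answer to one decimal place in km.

(39.8, -124.9)

Circle about each station: x² + y² = 131.09²; (x + 143.9)² + (y − 134.6)² = 317.94²; (x − 104.1)² + (y − 9.5)² = 148.99².
Subtracting the P equation from the Q and R equations removes the quadratic terms:
-287.8 x + 269.2 y = -45076.89
208.2 x + 19.0 y = 5913.63
Solving the 2×2 system: x ≈ 39.8, y ≈ -124.9 km.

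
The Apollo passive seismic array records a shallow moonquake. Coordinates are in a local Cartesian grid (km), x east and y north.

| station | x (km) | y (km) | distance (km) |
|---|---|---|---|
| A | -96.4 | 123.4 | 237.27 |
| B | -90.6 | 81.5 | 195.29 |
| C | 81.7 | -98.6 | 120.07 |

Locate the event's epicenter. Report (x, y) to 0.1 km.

Circle about each station: (x + 96.4)² + (y − 123.4)² = 237.27²; (x + 90.6)² + (y − 81.5)² = 195.29²; (x − 81.7)² + (y + 98.6)² = 120.07².
Subtracting the A equation from the B and C equations removes the quadratic terms:
11.6 x − 83.8 y = 8488.96
356.2 x − 444.0 y = 33756.58
Solving the 2×2 system: x ≈ -38.1, y ≈ -106.6 km.

(-38.1, -106.6)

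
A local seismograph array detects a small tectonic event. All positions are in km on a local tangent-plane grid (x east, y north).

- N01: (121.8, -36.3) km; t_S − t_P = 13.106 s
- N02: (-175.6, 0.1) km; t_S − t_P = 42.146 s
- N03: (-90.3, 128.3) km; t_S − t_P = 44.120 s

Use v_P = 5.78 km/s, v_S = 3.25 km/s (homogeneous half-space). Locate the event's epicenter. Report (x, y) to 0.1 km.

107.8 km east, -132.6 km north

Distance from S−P lag: d = Δt · v_P v_S / (v_P − v_S) = Δt · (5.78·3.25)/(5.78−3.25) ≈ 7.4249·Δt.
So d_N01 = 97.31, d_N02 = 312.93, d_N03 = 327.59 km.
Circle about each station: (x − 121.8)² + (y + 36.3)² = 97.31²; (x + 175.6)² + (y − 0.1)² = 312.93²; (x + 90.3)² + (y − 128.3)² = 327.59².
Subtracting pairs of circle equations eliminates x²+y² and gives linear equations (the radical axes):
-594.8 x + 72.8 y = -73773.51
-424.2 x + 329.2 y = -89383.92
Solving the 2×2 system: x ≈ 107.8, y ≈ -132.6 km.
Check against N01 (with the unrounded x, y): √((x − 121.8)²+(y + 36.3)²) = 97.32 ≈ 97.31 km. ✓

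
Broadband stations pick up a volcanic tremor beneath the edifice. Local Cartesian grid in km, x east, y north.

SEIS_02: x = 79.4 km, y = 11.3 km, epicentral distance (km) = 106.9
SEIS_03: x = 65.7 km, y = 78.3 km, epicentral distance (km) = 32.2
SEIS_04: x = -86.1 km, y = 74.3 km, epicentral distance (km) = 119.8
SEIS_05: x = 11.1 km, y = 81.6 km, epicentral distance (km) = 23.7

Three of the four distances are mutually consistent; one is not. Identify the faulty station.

SEIS_02

Solve using three stations at a time. Using SEIS_03, SEIS_04, SEIS_05 (subtract circle equations pairwise → linear system) gives (x, y) ≈ (33.7, 74.3).
Distances from that point to each station vs reported:
  SEIS_02: calculated 77.9 vs reported 106.9 → residual 29.0 km
  SEIS_03: calculated 32.2 vs reported 32.2 → residual 0.0 km
  SEIS_04: calculated 119.8 vs reported 119.8 → residual 0.0 km
  SEIS_05: calculated 23.7 vs reported 23.7 → residual 0.0 km
SEIS_03, SEIS_04, SEIS_05 are mutually consistent (residuals ≈ 0); SEIS_02 is off by 29.0 km.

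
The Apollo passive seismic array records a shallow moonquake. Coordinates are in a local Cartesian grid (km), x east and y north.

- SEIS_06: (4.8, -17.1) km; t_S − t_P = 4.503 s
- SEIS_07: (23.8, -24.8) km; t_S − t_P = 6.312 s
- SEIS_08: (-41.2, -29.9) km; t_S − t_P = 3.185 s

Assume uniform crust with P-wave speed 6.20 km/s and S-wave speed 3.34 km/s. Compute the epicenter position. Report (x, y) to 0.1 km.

Distance from S−P lag: d = Δt · v_P v_S / (v_P − v_S) = Δt · (6.20·3.34)/(6.20−3.34) ≈ 7.2406·Δt.
So d_SEIS_06 = 32.60, d_SEIS_07 = 45.70, d_SEIS_08 = 23.06 km.
Circle about each station: (x − 4.8)² + (y + 17.1)² = 32.60²; (x − 23.8)² + (y + 24.8)² = 45.70²; (x + 41.2)² + (y + 29.9)² = 23.06².
Subtracting the SEIS_06 equation from the SEIS_07 and SEIS_08 equations removes the quadratic terms:
38.0 x − 15.4 y = -159.70
-92.0 x − 25.6 y = 2807.00
Solving the 2×2 system: x ≈ -19.8, y ≈ -38.5 km.

-19.8 km east, -38.5 km north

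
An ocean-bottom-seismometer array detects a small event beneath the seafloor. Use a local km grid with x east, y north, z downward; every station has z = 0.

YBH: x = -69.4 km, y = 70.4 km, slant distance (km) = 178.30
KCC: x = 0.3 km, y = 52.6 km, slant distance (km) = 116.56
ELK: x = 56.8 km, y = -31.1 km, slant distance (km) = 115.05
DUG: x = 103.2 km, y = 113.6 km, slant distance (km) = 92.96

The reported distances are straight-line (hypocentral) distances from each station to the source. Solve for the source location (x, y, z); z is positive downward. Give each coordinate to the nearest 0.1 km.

Each station gives a sphere (x−x_i)² + (y−y_i)² + z² = d_i² (stations at z=0).
Subtracting the YBH sphere from KCC and ELK: z² cancels, leaving linear equations in x and y:
139.4 x − 35.6 y = 11198.99
252.4 x − 203.0 y = 12975.32
Solving: x ≈ 93.797, y ≈ 52.704 km (keep extra digits for the depth step; rounded: 93.8, 52.7).
Then from the YBH sphere: z² = 178.30² − (x + 69.4)² − (y − 70.4)² with x = 93.797, y = 52.704, so z ≈ 69.602 ≈ 69.6 km.
Check against DUG (with the unrounded solution): distance 92.96 ≈ 92.96 km. ✓

(93.8, 52.7, 69.6)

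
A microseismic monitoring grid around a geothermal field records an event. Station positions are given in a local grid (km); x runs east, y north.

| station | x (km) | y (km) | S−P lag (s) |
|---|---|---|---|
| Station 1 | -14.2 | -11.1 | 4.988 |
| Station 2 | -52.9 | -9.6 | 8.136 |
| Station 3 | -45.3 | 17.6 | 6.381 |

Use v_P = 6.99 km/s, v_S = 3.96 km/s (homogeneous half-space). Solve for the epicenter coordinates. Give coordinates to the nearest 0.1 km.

Distance from S−P lag: d = Δt · v_P v_S / (v_P − v_S) = Δt · (6.99·3.96)/(6.99−3.96) ≈ 9.1354·Δt.
So d_Station 1 = 45.57, d_Station 2 = 74.33, d_Station 3 = 58.29 km.
Circle about each station: (x + 14.2)² + (y + 11.1)² = 45.57²; (x + 52.9)² + (y + 9.6)² = 74.33²; (x + 45.3)² + (y − 17.6)² = 58.29².
Subtracting pairs of circle equations eliminates x²+y² and gives linear equations (the radical axes):
-77.4 x + 3.0 y = -882.60
-62.2 x + 57.4 y = 715.90
Solving the 2×2 system: x ≈ 12.4, y ≈ 25.9 km.
Check against Station 1 (with the unrounded x, y): √((x + 14.2)²+(y + 11.1)²) = 45.59 ≈ 45.57 km. ✓

x ≈ 12.4 km, y ≈ 25.9 km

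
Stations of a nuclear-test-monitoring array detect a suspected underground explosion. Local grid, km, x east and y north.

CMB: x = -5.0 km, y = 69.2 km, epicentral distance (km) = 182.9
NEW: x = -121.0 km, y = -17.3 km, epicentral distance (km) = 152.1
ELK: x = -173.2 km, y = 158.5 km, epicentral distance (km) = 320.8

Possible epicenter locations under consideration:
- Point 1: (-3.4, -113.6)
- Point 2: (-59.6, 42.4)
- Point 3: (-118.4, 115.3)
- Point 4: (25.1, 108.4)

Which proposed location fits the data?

For each candidate, compare |candidate − station| to the reported distance:
Point 1: residuals CMB 0.1, NEW 0.1, ELK 0.1 → max 0.1 km
Point 2: residuals CMB 122.1, NEW 66.5, ELK 158.4 → max 158.4 km
Point 3: residuals CMB 60.5, NEW 19.5, ELK 251.0 → max 251.0 km
Point 4: residuals CMB 133.5, NEW 40.6, ELK 116.3 → max 133.5 km
Only Point 1 has all residuals ≈ 0.

Point 1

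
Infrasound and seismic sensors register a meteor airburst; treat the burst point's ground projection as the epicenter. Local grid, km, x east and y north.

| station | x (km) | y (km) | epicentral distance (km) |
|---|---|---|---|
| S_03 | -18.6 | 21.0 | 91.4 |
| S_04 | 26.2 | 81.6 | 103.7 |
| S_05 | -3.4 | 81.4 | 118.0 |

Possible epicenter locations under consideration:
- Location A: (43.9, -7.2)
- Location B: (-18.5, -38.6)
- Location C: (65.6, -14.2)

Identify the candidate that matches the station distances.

Location C

For each candidate, compare |candidate − station| to the reported distance:
Location A: residuals S_03 22.8, S_04 13.2, S_05 17.6 → max 22.8 km
Location B: residuals S_03 31.8, S_04 24.5, S_05 2.9 → max 31.8 km
Location C: residuals S_03 0.1, S_04 0.1, S_05 0.1 → max 0.1 km
Only Location C has all residuals ≈ 0.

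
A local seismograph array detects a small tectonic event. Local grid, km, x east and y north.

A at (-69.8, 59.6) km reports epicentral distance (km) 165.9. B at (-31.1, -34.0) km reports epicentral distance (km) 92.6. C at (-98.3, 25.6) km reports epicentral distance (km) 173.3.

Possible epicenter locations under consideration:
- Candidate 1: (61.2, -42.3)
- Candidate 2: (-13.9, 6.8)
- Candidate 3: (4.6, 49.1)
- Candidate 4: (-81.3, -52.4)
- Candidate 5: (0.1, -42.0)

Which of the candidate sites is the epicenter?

Candidate 1

For each candidate, compare |candidate − station| to the reported distance:
Candidate 1: residuals A 0.1, B 0.1, C 0.1 → max 0.1 km
Candidate 2: residuals A 89.0, B 48.3, C 86.8 → max 89.0 km
Candidate 3: residuals A 90.8, B 2.2, C 67.8 → max 90.8 km
Candidate 4: residuals A 53.3, B 39.1, C 93.5 → max 93.5 km
Candidate 5: residuals A 42.6, B 60.4, C 53.9 → max 60.4 km
Only Candidate 1 has all residuals ≈ 0.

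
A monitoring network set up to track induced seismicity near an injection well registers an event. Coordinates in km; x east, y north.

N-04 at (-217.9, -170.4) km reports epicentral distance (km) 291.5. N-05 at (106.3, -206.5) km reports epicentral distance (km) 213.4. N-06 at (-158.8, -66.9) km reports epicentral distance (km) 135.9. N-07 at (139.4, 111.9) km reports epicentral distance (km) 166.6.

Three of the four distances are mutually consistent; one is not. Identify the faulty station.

N-06

Solve using three stations at a time. Using N-04, N-05, N-07 (subtract circle equations pairwise → linear system) gives (x, y) ≈ (25.0, -9.2).
Distances from that point to each station vs reported:
  N-04: calculated 291.5 vs reported 291.5 → residual 0.0 km
  N-05: calculated 213.4 vs reported 213.4 → residual 0.0 km
  N-06: calculated 192.6 vs reported 135.9 → residual 56.7 km
  N-07: calculated 166.6 vs reported 166.6 → residual 0.0 km
N-04, N-05, N-07 are mutually consistent (residuals ≈ 0); N-06 is off by 56.7 km.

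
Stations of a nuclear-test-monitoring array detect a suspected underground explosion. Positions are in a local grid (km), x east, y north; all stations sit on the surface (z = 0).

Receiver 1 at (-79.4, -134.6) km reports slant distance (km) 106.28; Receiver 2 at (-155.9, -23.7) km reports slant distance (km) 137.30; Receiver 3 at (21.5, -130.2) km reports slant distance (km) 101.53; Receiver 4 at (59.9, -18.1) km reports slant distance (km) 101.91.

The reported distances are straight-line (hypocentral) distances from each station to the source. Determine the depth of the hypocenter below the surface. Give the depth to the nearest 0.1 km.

Each station gives a sphere (x−x_i)² + (y−y_i)² + z² = d_i² (stations at z=0).
Subtracting the Receiver 1 sphere from Receiver 2 and Receiver 3: z² cancels, leaving linear equations in x and y:
-153.0 x + 221.8 y = -7110.87
201.8 x + 8.8 y = -6020.13
Solving: x ≈ -27.604, y ≈ -51.101 km (keep extra digits for the depth step; rounded: -27.6, -51.1).
Then from the Receiver 1 sphere: z² = 106.28² − (x + 79.4)² − (y + 134.6)² with x = -27.604, y = -51.101, so z ≈ 40.503 ≈ 40.5 km.

40.5 km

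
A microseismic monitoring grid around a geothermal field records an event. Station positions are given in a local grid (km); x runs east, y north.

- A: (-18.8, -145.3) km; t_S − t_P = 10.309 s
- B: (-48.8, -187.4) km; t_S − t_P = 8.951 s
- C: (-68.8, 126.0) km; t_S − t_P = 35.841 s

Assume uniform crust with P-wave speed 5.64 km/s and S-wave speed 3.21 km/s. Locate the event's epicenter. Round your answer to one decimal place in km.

(-95.4, -139.7)

Distance from S−P lag: d = Δt · v_P v_S / (v_P − v_S) = Δt · (5.64·3.21)/(5.64−3.21) ≈ 7.4504·Δt.
So d_A = 76.81, d_B = 66.69, d_C = 267.03 km.
Circle about each station: (x + 18.8)² + (y + 145.3)² = 76.81²; (x + 48.8)² + (y + 187.4)² = 66.69²; (x + 68.8)² + (y − 126.0)² = 267.03².
Subtracting pairs of circle equations eliminates x²+y² and gives linear equations (the radical axes):
-60.0 x − 84.2 y = 17486.89
-100.0 x + 542.6 y = -66261.33
Solving the 2×2 system: x ≈ -95.4, y ≈ -139.7 km.
Check against A (with the unrounded x, y): √((x + 18.8)²+(y + 145.3)²) = 76.81 ≈ 76.81 km. ✓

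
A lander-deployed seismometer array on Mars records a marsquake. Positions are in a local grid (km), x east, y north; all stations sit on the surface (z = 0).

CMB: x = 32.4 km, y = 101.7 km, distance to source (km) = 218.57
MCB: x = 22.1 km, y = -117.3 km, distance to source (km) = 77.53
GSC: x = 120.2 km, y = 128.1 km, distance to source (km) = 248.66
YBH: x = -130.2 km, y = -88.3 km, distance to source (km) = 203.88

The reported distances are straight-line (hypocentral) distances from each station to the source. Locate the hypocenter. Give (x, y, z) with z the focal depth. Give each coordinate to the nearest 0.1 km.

(62.3, -104.8, 65.1)

Each station gives a sphere (x−x_i)² + (y−y_i)² + z² = d_i² (stations at z=0).
Subtracting the CMB sphere from MCB and GSC: z² cancels, leaving linear equations in x and y:
-20.6 x − 438.0 y = 44616.99
175.6 x + 52.8 y = 5406.05
Solving: x ≈ 62.296, y ≈ -104.795 km (keep extra digits for the depth step; rounded: 62.3, -104.8).
Then from the CMB sphere: z² = 218.57² − (x − 32.4)² − (y − 101.7)² with x = 62.296, y = -104.795, so z ≈ 65.107 ≈ 65.1 km.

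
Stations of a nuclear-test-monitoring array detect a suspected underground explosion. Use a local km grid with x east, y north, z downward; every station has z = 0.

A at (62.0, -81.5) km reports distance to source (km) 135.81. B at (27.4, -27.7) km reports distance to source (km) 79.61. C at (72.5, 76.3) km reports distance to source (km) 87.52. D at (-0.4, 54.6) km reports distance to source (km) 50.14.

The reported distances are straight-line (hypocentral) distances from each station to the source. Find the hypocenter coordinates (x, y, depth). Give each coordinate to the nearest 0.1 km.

x ≈ 9.7 km, y ≈ 35.4 km, depth ≈ 45.2 km

Each station gives a sphere (x−x_i)² + (y−y_i)² + z² = d_i² (stations at z=0).
Subtracting the A sphere from B and C: z² cancels, leaving linear equations in x and y:
-69.2 x + 107.6 y = 3138.40
21.0 x + 315.6 y = 11376.30
Solving: x ≈ 9.694, y ≈ 35.402 km (keep extra digits for the depth step; rounded: 9.7, 35.4).
Then from the A sphere: z² = 135.81² − (x − 62.0)² − (y + 81.5)² with x = 9.694, y = 35.402, so z ≈ 45.192 ≈ 45.2 km.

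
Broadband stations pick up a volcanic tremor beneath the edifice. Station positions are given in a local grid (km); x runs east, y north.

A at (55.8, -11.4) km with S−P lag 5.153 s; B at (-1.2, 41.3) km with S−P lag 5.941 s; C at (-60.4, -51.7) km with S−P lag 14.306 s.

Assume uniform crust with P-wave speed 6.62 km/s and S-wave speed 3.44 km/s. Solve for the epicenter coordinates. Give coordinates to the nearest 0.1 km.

Distance from S−P lag: d = Δt · v_P v_S / (v_P − v_S) = Δt · (6.62·3.44)/(6.62−3.44) ≈ 7.1613·Δt.
So d_A = 36.90, d_B = 42.55, d_C = 102.45 km.
Circle about each station: (x − 55.8)² + (y + 11.4)² = 36.90²; (x + 1.2)² + (y − 41.3)² = 42.55²; (x + 60.4)² + (y + 51.7)² = 102.45².
Subtracting the A equation from the B and C equations removes the quadratic terms:
-114.0 x + 105.4 y = -1985.36
-232.4 x − 80.6 y = -6056.94
Solving the 2×2 system: x ≈ 23.7, y ≈ 6.8 km.
Check against A (with the unrounded x, y): √((x − 55.8)²+(y + 11.4)²) = 36.90 ≈ 36.90 km. ✓

(23.7, 6.8)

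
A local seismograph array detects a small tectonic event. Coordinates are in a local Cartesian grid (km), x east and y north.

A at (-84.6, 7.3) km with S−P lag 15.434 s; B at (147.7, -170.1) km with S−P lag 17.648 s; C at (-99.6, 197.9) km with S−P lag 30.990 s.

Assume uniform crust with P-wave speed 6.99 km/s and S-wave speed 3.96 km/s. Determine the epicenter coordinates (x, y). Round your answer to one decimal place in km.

x ≈ 46.5 km, y ≈ -44.6 km

Distance from S−P lag: d = Δt · v_P v_S / (v_P − v_S) = Δt · (6.99·3.96)/(6.99−3.96) ≈ 9.1354·Δt.
So d_A = 141.00, d_B = 161.22, d_C = 283.11 km.
Circle about each station: (x + 84.6)² + (y − 7.3)² = 141.00²; (x − 147.7)² + (y + 170.1)² = 161.22²; (x + 99.6)² + (y − 197.9)² = 283.11².
Subtracting pairs of circle equations eliminates x²+y² and gives linear equations (the radical axes):
464.6 x − 354.8 y = 37427.96
-30.0 x + 381.2 y = -18396.15
Solving the 2×2 system: x ≈ 46.5, y ≈ -44.6 km.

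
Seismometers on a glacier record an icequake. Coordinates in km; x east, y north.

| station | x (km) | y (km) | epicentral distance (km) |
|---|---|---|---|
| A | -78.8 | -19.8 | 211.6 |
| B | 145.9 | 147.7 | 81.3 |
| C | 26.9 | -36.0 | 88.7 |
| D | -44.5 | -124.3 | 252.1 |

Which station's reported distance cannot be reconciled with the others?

Solve using three stations at a time. Using A, B, D (subtract circle equations pairwise → linear system) gives (x, y) ≈ (110.7, 74.4).
Distances from that point to each station vs reported:
  A: calculated 211.6 vs reported 211.6 → residual 0.0 km
  B: calculated 81.3 vs reported 81.3 → residual 0.0 km
  C: calculated 138.6 vs reported 88.7 → residual 49.9 km
  D: calculated 252.1 vs reported 252.1 → residual 0.0 km
A, B, D are mutually consistent (residuals ≈ 0); C is off by 49.9 km.

C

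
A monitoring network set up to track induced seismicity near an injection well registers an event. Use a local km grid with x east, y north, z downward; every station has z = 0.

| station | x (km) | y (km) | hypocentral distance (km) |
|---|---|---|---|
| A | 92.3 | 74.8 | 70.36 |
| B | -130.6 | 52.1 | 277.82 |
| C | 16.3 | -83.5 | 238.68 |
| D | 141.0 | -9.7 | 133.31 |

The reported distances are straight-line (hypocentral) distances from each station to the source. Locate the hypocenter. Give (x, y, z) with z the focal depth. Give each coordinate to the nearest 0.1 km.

x ≈ 137.1 km, y ≈ 120.2 km, depth ≈ 29.7 km

Each station gives a sphere (x−x_i)² + (y−y_i)² + z² = d_i² (stations at z=0).
Subtracting the A sphere from B and C: z² cancels, leaving linear equations in x and y:
-445.8 x − 45.4 y = -66576.98
-152.0 x − 316.6 y = -58894.00
Solving: x ≈ 137.102, y ≈ 120.197 km (keep extra digits for the depth step; rounded: 137.1, 120.2).
Then from the A sphere: z² = 70.36² − (x − 92.3)² − (y − 74.8)² with x = 137.102, y = 120.197, so z ≈ 29.706 ≈ 29.7 km.
Check against D (with the unrounded solution): distance 133.31 ≈ 133.31 km. ✓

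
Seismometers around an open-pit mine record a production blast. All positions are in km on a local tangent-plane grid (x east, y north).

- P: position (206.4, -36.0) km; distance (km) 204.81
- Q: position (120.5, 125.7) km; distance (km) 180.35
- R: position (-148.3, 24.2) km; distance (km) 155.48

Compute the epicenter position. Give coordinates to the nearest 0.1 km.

x ≈ 3.1 km, y ≈ -11.2 km

Circle about each station: (x − 206.4)² + (y + 36.0)² = 204.81²; (x − 120.5)² + (y − 125.7)² = 180.35²; (x + 148.3)² + (y − 24.2)² = 155.48².
Subtracting pairs of circle equations eliminates x²+y² and gives linear equations (the radical axes):
-171.8 x + 323.4 y = -4155.21
-709.4 x + 120.4 y = -3545.32
Solving the 2×2 system: x ≈ 3.1, y ≈ -11.2 km.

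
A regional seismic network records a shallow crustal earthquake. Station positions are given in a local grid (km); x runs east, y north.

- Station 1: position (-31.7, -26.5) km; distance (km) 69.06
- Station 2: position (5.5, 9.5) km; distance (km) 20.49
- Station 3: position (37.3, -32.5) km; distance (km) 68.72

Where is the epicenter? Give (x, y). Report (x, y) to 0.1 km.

Circle about each station: (x + 31.7)² + (y + 26.5)² = 69.06²; (x − 5.5)² + (y − 9.5)² = 20.49²; (x − 37.3)² + (y + 32.5)² = 68.72².
Subtracting the Station 1 equation from the Station 2 and Station 3 equations removes the quadratic terms:
74.4 x + 72.0 y = 2762.80
138.0 x − 12.0 y = 787.25
Solving the 2×2 system: x ≈ 8.3, y ≈ 29.8 km.

x ≈ 8.3 km, y ≈ 29.8 km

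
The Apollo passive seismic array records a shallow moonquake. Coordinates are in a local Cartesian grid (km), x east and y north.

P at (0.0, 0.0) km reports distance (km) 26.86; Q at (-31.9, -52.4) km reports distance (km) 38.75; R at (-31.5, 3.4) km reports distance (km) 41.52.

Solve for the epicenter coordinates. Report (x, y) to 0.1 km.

-2.9 km east, -26.7 km north

Circle about each station: x² + y² = 26.86²; (x + 31.9)² + (y + 52.4)² = 38.75²; (x + 31.5)² + (y − 3.4)² = 41.52².
Subtracting the P equation from the Q and R equations removes the quadratic terms:
-63.8 x − 104.8 y = 2983.27
-63.0 x + 6.8 y = 1.36
Solving the 2×2 system: x ≈ -2.9, y ≈ -26.7 km.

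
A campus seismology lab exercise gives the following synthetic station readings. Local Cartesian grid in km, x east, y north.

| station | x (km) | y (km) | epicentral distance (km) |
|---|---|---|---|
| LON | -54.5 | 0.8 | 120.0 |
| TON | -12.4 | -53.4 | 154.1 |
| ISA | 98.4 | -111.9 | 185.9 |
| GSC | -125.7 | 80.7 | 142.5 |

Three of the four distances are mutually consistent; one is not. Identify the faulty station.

Solve using three stations at a time. Using LON, TON, GSC (subtract circle equations pairwise → linear system) gives (x, y) ≈ (16.0, 98.3).
Distances from that point to each station vs reported:
  LON: calculated 120.3 vs reported 120.0 → residual 0.3 km
  TON: calculated 154.4 vs reported 154.1 → residual 0.3 km
  ISA: calculated 225.8 vs reported 185.9 → residual 39.9 km
  GSC: calculated 142.8 vs reported 142.5 → residual 0.3 km
LON, TON, GSC are mutually consistent (residuals ≈ 0); ISA is off by 39.9 km.

ISA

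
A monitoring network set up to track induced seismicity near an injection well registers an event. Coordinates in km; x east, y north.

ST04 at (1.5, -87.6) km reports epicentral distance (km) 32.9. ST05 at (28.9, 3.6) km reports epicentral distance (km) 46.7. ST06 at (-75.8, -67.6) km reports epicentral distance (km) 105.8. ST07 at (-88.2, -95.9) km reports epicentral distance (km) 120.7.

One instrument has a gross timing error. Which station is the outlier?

ST05

Solve using three stations at a time. Using ST04, ST06, ST07 (subtract circle equations pairwise → linear system) gives (x, y) ≈ (29.9, -71.2).
Distances from that point to each station vs reported:
  ST04: calculated 32.8 vs reported 32.9 → residual 0.1 km
  ST05: calculated 74.8 vs reported 46.7 → residual 28.1 km
  ST06: calculated 105.8 vs reported 105.8 → residual 0.0 km
  ST07: calculated 120.7 vs reported 120.7 → residual 0.0 km
ST04, ST06, ST07 are mutually consistent (residuals ≈ 0); ST05 is off by 28.1 km.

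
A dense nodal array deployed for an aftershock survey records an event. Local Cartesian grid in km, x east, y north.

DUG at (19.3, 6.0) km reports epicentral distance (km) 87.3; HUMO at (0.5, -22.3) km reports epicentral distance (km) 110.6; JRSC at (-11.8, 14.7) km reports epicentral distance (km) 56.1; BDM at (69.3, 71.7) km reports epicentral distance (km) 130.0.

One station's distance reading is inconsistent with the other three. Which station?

Solve using three stations at a time. Using DUG, JRSC, BDM (subtract circle equations pairwise → linear system) gives (x, y) ≈ (-58.2, 46.2).
Distances from that point to each station vs reported:
  DUG: calculated 87.3 vs reported 87.3 → residual 0.0 km
  HUMO: calculated 90.2 vs reported 110.6 → residual 20.4 km
  JRSC: calculated 56.0 vs reported 56.1 → residual 0.1 km
  BDM: calculated 130.0 vs reported 130.0 → residual 0.0 km
DUG, JRSC, BDM are mutually consistent (residuals ≈ 0); HUMO is off by 20.4 km.

HUMO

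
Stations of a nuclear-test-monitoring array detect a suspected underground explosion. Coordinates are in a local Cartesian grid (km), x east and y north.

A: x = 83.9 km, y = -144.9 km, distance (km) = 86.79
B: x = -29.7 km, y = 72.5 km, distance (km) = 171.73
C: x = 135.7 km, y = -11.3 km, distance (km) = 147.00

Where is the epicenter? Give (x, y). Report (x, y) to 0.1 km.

(13.9, -93.6)

Circle about each station: (x − 83.9)² + (y + 144.9)² = 86.79²; (x + 29.7)² + (y − 72.5)² = 171.73²; (x − 135.7)² + (y + 11.3)² = 147.00².
Subtracting the A equation from the B and C equations removes the quadratic terms:
-227.2 x + 434.8 y = -43855.57
103.6 x + 267.2 y = -23569.54
Solving the 2×2 system: x ≈ 13.9, y ≈ -93.6 km.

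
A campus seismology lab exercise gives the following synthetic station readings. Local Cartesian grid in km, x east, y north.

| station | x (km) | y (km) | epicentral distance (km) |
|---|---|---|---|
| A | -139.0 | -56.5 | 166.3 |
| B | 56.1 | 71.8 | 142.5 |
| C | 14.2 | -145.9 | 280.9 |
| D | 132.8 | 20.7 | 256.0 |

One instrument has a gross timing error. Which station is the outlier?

Solve using three stations at a time. Using A, C, D (subtract circle equations pairwise → linear system) gives (x, y) ≈ (-108.2, 106.9).
Distances from that point to each station vs reported:
  A: calculated 166.3 vs reported 166.3 → residual 0.0 km
  B: calculated 168.0 vs reported 142.5 → residual 25.5 km
  C: calculated 280.9 vs reported 280.9 → residual 0.0 km
  D: calculated 256.0 vs reported 256.0 → residual 0.0 km
A, C, D are mutually consistent (residuals ≈ 0); B is off by 25.5 km.

B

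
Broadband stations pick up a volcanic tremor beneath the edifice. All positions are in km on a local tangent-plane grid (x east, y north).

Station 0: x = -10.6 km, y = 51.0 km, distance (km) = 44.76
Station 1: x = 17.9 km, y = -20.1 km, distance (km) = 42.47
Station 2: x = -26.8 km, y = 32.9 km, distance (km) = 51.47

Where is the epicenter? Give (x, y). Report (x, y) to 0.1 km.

x ≈ 23.5 km, y ≈ 22.0 km

Circle about each station: (x + 10.6)² + (y − 51.0)² = 44.76²; (x − 17.9)² + (y + 20.1)² = 42.47²; (x + 26.8)² + (y − 32.9)² = 51.47².
Subtracting the Station 0 equation from the Station 1 and Station 2 equations removes the quadratic terms:
57.0 x − 142.2 y = -1789.18
-32.4 x − 36.2 y = -1558.41
Solving the 2×2 system: x ≈ 23.5, y ≈ 22.0 km.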